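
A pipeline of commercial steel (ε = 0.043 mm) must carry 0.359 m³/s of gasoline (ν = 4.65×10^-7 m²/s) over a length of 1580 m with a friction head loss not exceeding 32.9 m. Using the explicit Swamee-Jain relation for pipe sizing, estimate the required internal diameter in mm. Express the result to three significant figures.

Swamee-Jain (Type III): D = 0.66·[ε^1.25·(LQ²/(gh_f))^4.75 + ν·Q^9.4·(L/(gh_f))^5.2]^0.04
LQ²/(gh_f) = 0.6309; L/(gh_f) = 4.895
Term 1 = ε^1.25·(…)^4.75 = 3.91×10^-7; Term 2 = ν·Q^9.4·(…)^5.2 = 1.18×10^-7
D = 0.66·(3.91×10^-7 + 1.18×10^-7)^0.04 = 0.3697 m = 370 mm
Check: V = 3.35 m/s, Re = 2.66×10^6, f = 0.01298, h_f = 31.6 m ≈ 32.9 m ✓

D ≈ 370 mm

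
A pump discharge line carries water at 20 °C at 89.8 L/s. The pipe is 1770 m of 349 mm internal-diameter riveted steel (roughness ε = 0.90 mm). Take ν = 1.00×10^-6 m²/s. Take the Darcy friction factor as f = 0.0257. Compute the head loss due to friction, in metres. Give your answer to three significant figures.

V = 4Q/(πD²) = 4·0.0898/(π·0.349²) = 0.9387 m/s
h_f = f(L/D)V²/(2g) = 0.02570·(1770/0.349)·0.9387²/(2·9.81) = 5.854 m

h_f ≈ 5.85 m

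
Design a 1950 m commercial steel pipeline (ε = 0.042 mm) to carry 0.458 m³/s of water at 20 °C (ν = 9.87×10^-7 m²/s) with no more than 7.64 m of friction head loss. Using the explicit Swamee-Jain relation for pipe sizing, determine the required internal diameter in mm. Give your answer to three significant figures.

D ≈ 570 mm

Swamee-Jain (Type III): D = 0.66·[ε^1.25·(LQ²/(gh_f))^4.75 + ν·Q^9.4·(L/(gh_f))^5.2]^0.04
LQ²/(gh_f) = 5.458; L/(gh_f) = 26.02
Term 1 = ε^1.25·(…)^4.75 = 0.0107; Term 2 = ν·Q^9.4·(…)^5.2 = 0.0147
D = 0.66·(0.0107 + 0.0147)^0.04 = 0.5698 m = 570 mm
Check: V = 1.80 m/s, Re = 1.04×10^6, f = 0.01305, h_f = 7.35 m ≈ 7.64 m ✓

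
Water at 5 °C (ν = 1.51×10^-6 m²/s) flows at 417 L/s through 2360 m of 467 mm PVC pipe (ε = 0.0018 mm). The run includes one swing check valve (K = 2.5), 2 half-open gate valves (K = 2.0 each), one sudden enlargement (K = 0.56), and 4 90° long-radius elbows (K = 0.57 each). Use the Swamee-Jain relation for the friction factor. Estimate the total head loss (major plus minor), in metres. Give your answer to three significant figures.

H_L ≈ 21.5 m

V = 4Q/(πD²) = 2.435 m/s; V²/2g = 0.3021 m
Re = 7.53×10^5, ε/D = 3.85×10^-6 → f = 0.01226 (Swamee-Jain)
Major: h_f = f(L/D)·V²/2g = 0.01226·5054·0.3021 = 18.72 m
Minor: ΣK = 9.34; h_m = ΣK·V²/2g = 2.821 m
Total H_L = 18.72 + 2.821 = 21.54 m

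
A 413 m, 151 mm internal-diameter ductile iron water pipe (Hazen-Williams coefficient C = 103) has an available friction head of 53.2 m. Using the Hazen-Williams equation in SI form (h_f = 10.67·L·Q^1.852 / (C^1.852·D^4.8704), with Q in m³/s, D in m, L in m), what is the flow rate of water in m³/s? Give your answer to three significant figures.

Rearranging: Q = [h_f·C^1.852·D^4.8704 / (10.67·L)]^(1/1.852)
Q = [53.2·103^1.852·0.151^4.8704 / (10.67·413)]^0.540 = 0.06576 m³/s

Q ≈ 0.0658 m³/s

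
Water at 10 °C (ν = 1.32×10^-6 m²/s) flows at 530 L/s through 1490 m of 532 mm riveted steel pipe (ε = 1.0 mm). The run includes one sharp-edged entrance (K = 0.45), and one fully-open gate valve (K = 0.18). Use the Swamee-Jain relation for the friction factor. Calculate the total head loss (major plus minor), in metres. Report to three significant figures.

H_L ≈ 19.1 m

V = 4Q/(πD²) = 2.384 m/s; V²/2g = 0.2898 m
Re = 9.61×10^5, ε/D = 0.00188 → f = 0.02332 (Swamee-Jain)
Major: h_f = f(L/D)·V²/2g = 0.02332·2801·0.2898 = 18.92 m
Minor: ΣK = 0.630; h_m = ΣK·V²/2g = 0.1825 m
Total H_L = 18.92 + 0.1825 = 19.11 m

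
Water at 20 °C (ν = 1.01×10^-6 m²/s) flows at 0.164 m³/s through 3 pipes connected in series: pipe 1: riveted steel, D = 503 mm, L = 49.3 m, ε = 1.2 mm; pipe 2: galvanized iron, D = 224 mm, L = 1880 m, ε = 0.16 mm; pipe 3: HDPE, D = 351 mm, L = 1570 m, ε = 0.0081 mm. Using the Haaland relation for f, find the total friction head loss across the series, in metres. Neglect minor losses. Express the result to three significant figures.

Pipe 1: V = 0.8253 m/s, Re = 4.11×10^5, ε/D = 0.00239, f = 0.02495, h_1 = f(L/D)V²/2g = 0.08491 m
Pipe 2: V = 4.162 m/s, Re = 9.23×10^5, ε/D = 7.14×10^-4, f = 0.01852, h_2 = f(L/D)V²/2g = 137.2 m
Pipe 3: V = 1.695 m/s, Re = 5.89×10^5, ε/D = 2.31×10^-5, f = 0.01300, h_3 = f(L/D)V²/2g = 8.511 m
Series → Q common, losses add: H = Σh = 145.8 m

H ≈ 146 m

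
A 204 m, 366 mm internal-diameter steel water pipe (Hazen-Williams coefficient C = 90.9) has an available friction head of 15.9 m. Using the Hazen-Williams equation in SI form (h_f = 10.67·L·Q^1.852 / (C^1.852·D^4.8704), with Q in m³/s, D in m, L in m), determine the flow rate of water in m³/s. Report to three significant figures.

Rearranging: Q = [h_f·C^1.852·D^4.8704 / (10.67·L)]^(1/1.852)
Q = [15.9·90.9^1.852·0.366^4.8704 / (10.67·204)]^0.540 = 0.4540 m³/s

Q ≈ 0.454 m³/s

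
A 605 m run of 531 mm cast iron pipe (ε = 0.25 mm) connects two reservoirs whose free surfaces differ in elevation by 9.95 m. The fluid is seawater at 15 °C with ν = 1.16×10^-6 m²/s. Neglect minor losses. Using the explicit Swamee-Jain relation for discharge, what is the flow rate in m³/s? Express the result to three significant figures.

Swamee-Jain (Type II): Q = -0.965·√(gD⁵h_f/L)·ln[ε/(3.7D) + √(3.17ν²L/(gD³h_f))]
√(gD⁵h_f/L) = √(9.81·0.531⁵·9.95/605) = 0.08253
ε/(3.7D) = 1.27×10^-4; √(3.17ν²L/(gD³h_f)) = 1.33×10^-5
Q = -0.965·0.08253·ln(1.405×10^-4) = 0.7064 m³/s
Check: V = 3.19 m/s, Re = 1.46×10^6, f = 0.01693, h_f = 10.0 m ≈ 9.95 m ✓

Q ≈ 0.706 m³/s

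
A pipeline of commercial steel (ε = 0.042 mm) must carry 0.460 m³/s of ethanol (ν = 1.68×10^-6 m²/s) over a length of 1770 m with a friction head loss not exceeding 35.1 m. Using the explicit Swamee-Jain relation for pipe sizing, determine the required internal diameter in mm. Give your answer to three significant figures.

Swamee-Jain (Type III): D = 0.66·[ε^1.25·(LQ²/(gh_f))^4.75 + ν·Q^9.4·(L/(gh_f))^5.2]^0.04
LQ²/(gh_f) = 1.088; L/(gh_f) = 5.140
Term 1 = ε^1.25·(…)^4.75 = 5.04×10^-6; Term 2 = ν·Q^9.4·(…)^5.2 = 5.65×10^-6
D = 0.66·(5.04×10^-6 + 5.65×10^-6)^0.04 = 0.4176 m = 418 mm
Check: V = 3.36 m/s, Re = 8.35×10^5, f = 0.01373, h_f = 33.5 m ≈ 35.1 m ✓

D ≈ 418 mm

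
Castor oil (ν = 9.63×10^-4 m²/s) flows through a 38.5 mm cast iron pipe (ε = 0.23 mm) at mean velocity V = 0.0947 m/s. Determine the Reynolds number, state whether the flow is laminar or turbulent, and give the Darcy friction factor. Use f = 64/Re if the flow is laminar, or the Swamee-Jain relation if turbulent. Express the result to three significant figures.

Re = VD/ν = 0.09470·0.0385/9.63×10^-4 = 3.79
Re < 2300 → laminar → f = 64/Re = 16.90

Re ≈ 3.79; laminar; f = 64/Re ≈ 16.9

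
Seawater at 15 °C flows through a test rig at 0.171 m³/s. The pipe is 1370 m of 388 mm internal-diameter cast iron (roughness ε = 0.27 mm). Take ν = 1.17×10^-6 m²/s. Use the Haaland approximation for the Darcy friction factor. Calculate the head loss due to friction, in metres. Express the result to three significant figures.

h_f ≈ 7.06 m

V = 4Q/(πD²) = 4·0.171/(π·0.388²) = 1.446 m/s
Re = VD/ν = 1.446·0.388/1.17×10^-6 = 4.80×10^5 → turbulent
ε/D = 0.27/388 = 6.96×10^-4
Haaland: f = 0.01875
h_f = f(L/D)V²/(2g) = 0.01875·(1370/0.388)·1.446²/(2·9.81) = 7.057 m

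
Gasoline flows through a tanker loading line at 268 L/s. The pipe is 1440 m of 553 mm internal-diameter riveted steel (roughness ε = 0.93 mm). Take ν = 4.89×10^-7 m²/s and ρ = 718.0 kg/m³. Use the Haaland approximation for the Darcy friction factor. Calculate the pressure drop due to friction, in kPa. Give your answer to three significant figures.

Δp ≈ 26.3 kPa

V = 4Q/(πD²) = 4·0.268/(π·0.553²) = 1.116 m/s
Re = VD/ν = 1.116·0.553/4.89×10^-7 = 1.26×10^6 → turbulent
ε/D = 0.93/553 = 0.00168
Haaland: f = 0.02257
h_f = f(L/D)V²/(2g) = 0.02257·(1440/0.553)·1.116²/(2·9.81) = 3.729 m
Δp = ρg·h_f = 718.0·9.81·3.729 = 26.27 kPa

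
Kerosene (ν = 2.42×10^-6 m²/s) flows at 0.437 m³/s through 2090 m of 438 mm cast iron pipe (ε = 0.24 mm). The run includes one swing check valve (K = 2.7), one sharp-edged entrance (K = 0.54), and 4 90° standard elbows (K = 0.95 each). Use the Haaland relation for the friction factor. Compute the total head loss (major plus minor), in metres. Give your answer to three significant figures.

V = 4Q/(πD²) = 2.900 m/s; V²/2g = 0.4287 m
Re = 5.25×10^5, ε/D = 5.48×10^-4 → f = 0.01784 (Haaland)
Major: h_f = f(L/D)·V²/2g = 0.01784·4772·0.4287 = 36.50 m
Minor: ΣK = 7.04; h_m = ΣK·V²/2g = 3.018 m
Total H_L = 36.50 + 3.018 = 39.52 m

H_L ≈ 39.5 m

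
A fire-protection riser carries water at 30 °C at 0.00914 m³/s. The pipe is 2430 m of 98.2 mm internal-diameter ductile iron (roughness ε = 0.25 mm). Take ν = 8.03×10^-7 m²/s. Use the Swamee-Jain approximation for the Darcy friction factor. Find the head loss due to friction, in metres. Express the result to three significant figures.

V = 4Q/(πD²) = 4·0.00914/(π·0.0982²) = 1.207 m/s
Re = VD/ν = 1.207·0.0982/8.03×10^-7 = 1.48×10^5 → turbulent
ε/D = 0.25/98.2 = 0.00255
Swamee-Jain: f = 0.02621
h_f = f(L/D)V²/(2g) = 0.02621·(2430/0.0982)·1.207²/(2·9.81) = 48.14 m

h_f ≈ 48.1 m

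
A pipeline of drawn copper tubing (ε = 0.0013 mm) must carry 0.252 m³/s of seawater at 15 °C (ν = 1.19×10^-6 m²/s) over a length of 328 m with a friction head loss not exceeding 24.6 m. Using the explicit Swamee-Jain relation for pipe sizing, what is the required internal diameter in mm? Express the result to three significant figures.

Swamee-Jain (Type III): D = 0.66·[ε^1.25·(LQ²/(gh_f))^4.75 + ν·Q^9.4·(L/(gh_f))^5.2]^0.04
LQ²/(gh_f) = 0.08631; L/(gh_f) = 1.359
Term 1 = ε^1.25·(…)^4.75 = 3.88×10^-13; Term 2 = ν·Q^9.4·(…)^5.2 = 1.39×10^-11
D = 0.66·(3.88×10^-13 + 1.39×10^-11)^0.04 = 0.2430 m = 243 mm
Check: V = 5.43 m/s, Re = 1.11×10^6, f = 0.01155, h_f = 23.4 m ≈ 24.6 m ✓

D ≈ 243 mm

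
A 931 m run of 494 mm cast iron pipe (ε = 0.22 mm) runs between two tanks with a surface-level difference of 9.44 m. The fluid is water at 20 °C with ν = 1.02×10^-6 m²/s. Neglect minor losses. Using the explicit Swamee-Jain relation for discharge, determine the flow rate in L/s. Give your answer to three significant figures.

Q ≈ 464 L/s

Swamee-Jain (Type II): Q = -0.965·√(gD⁵h_f/L)·ln[ε/(3.7D) + √(3.17ν²L/(gD³h_f))]
√(gD⁵h_f/L) = √(9.81·0.494⁵·9.44/931) = 0.05410
ε/(3.7D) = 1.20×10^-4; √(3.17ν²L/(gD³h_f)) = 1.66×10^-5
Q = -0.965·0.05410·ln(1.369×10^-4) = 0.4644 m³/s
Check: V = 2.42 m/s, Re = 1.17×10^6, f = 0.01684, h_f = 9.49 m ≈ 9.44 m ✓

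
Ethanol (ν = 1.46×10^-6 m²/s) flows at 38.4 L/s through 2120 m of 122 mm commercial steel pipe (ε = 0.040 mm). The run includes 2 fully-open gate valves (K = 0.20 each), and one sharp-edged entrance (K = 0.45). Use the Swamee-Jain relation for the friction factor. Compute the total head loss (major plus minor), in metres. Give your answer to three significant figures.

H_L ≈ 167 m

V = 4Q/(πD²) = 3.285 m/s; V²/2g = 0.5500 m
Re = 2.74×10^5, ε/D = 3.28×10^-4 → f = 0.01739 (Swamee-Jain)
Major: h_f = f(L/D)·V²/2g = 0.01739·17377·0.5500 = 166.2 m
Minor: ΣK = 0.850; h_m = ΣK·V²/2g = 0.4675 m
Total H_L = 166.2 + 0.4675 = 166.7 m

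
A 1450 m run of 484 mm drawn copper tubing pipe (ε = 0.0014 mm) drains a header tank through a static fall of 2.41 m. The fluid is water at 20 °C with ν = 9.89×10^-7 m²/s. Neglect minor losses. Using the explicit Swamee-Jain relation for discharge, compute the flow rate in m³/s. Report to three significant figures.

Swamee-Jain (Type II): Q = -0.965·√(gD⁵h_f/L)·ln[ε/(3.7D) + √(3.17ν²L/(gD³h_f))]
√(gD⁵h_f/L) = √(9.81·0.484⁵·2.41/1450) = 0.02081
ε/(3.7D) = 7.82×10^-7; √(3.17ν²L/(gD³h_f)) = 4.10×10^-5
Q = -0.965·0.02081·ln(4.174×10^-5) = 0.2025 m³/s
Check: V = 1.10 m/s, Re = 5.39×10^5, f = 0.01297, h_f = 2.40 m ≈ 2.41 m ✓

Q ≈ 0.203 m³/s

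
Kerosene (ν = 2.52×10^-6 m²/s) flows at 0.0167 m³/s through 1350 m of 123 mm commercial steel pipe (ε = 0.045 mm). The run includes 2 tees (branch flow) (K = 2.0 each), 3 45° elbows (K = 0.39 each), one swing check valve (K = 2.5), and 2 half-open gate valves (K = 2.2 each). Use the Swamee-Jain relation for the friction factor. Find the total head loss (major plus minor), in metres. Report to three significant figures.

V = 4Q/(πD²) = 1.405 m/s; V²/2g = 0.1007 m
Re = 6.86×10^4, ε/D = 3.66×10^-4 → f = 0.02099 (Swamee-Jain)
Major: h_f = f(L/D)·V²/2g = 0.02099·10976·0.1007 = 23.19 m
Minor: ΣK = 12.1; h_m = ΣK·V²/2g = 1.215 m
Total H_L = 23.19 + 1.215 = 24.41 m

H_L ≈ 24.4 m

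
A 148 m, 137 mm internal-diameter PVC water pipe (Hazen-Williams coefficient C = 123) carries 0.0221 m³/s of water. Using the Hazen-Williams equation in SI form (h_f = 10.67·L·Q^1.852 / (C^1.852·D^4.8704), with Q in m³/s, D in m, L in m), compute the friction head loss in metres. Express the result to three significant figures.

h_f ≈ 2.93 m

h_f = 10.67·148·0.0221^1.852 / (123^1.852·0.137^4.8704) = 2.926 m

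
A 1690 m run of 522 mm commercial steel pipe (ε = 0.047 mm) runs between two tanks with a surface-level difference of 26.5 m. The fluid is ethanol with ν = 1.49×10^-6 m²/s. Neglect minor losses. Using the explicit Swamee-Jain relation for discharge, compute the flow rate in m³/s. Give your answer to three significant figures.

Swamee-Jain (Type II): Q = -0.965·√(gD⁵h_f/L)·ln[ε/(3.7D) + √(3.17ν²L/(gD³h_f))]
√(gD⁵h_f/L) = √(9.81·0.522⁵·26.5/1690) = 0.07721
ε/(3.7D) = 2.43×10^-5; √(3.17ν²L/(gD³h_f)) = 1.79×10^-5
Q = -0.965·0.07721·ln(4.227×10^-5) = 0.7504 m³/s
Check: V = 3.51 m/s, Re = 1.23×10^6, f = 0.01313, h_f = 26.6 m ≈ 26.5 m ✓

Q ≈ 0.750 m³/s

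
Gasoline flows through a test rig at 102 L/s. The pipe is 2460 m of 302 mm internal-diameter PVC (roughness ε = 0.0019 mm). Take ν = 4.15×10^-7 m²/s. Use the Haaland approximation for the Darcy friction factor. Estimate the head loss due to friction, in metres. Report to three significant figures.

h_f ≈ 9.79 m

V = 4Q/(πD²) = 4·0.102/(π·0.302²) = 1.424 m/s
Re = VD/ν = 1.424·0.302/4.15×10^-7 = 1.04×10^6 → turbulent
ε/D = 0.0019/302 = 6.29×10^-6
Haaland: f = 0.01163
h_f = f(L/D)V²/(2g) = 0.01163·(2460/0.302)·1.424²/(2·9.81) = 9.790 m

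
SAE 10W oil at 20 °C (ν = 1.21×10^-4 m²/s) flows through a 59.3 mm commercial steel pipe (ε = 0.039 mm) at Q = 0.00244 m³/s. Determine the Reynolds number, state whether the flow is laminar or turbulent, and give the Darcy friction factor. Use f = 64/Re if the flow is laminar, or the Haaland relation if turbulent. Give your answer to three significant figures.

Re ≈ 433; laminar; f = 64/Re ≈ 0.148

V = 4Q/(πD²) = 0.8835 m/s
Re = VD/ν = 0.8835·0.0593/1.21×10^-4 = 433
Re < 2300 → laminar → f = 64/Re = 0.1478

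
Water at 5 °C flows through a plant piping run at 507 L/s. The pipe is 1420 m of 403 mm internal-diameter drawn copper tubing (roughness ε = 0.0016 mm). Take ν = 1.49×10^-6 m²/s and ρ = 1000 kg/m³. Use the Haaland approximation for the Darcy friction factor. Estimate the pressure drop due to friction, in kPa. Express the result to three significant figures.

Δp ≈ 321 kPa

V = 4Q/(πD²) = 4·0.507/(π·0.403²) = 3.975 m/s
Re = VD/ν = 3.975·0.403/1.49×10^-6 = 1.08×10^6 → turbulent
ε/D = 0.0016/403 = 3.97×10^-6
Haaland: f = 0.01152
h_f = f(L/D)V²/(2g) = 0.01152·(1420/0.403)·3.975²/(2·9.81) = 32.68 m
Δp = ρg·h_f = 1000·9.81·32.68 = 320.5 kPa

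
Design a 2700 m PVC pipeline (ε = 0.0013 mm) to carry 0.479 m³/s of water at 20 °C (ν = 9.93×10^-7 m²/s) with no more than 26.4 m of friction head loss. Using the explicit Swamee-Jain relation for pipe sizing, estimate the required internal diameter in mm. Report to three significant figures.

Swamee-Jain (Type III): D = 0.66·[ε^1.25·(LQ²/(gh_f))^4.75 + ν·Q^9.4·(L/(gh_f))^5.2]^0.04
LQ²/(gh_f) = 2.392; L/(gh_f) = 10.43
Term 1 = ε^1.25·(…)^4.75 = 2.76×10^-6; Term 2 = ν·Q^9.4·(…)^5.2 = 1.93×10^-4
D = 0.66·(2.76×10^-6 + 1.93×10^-4)^0.04 = 0.4691 m = 469 mm
Check: V = 2.77 m/s, Re = 1.31×10^6, f = 0.01118, h_f = 25.2 m ≈ 26.4 m ✓

D ≈ 469 mm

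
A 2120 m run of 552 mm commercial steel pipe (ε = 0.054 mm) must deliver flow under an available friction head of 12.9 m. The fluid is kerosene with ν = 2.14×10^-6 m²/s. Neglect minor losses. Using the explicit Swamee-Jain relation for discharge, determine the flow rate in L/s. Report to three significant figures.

Q ≈ 515 L/s

Swamee-Jain (Type II): Q = -0.965·√(gD⁵h_f/L)·ln[ε/(3.7D) + √(3.17ν²L/(gD³h_f))]
√(gD⁵h_f/L) = √(9.81·0.552⁵·12.9/2120) = 0.05531
ε/(3.7D) = 2.64×10^-5; √(3.17ν²L/(gD³h_f)) = 3.80×10^-5
Q = -0.965·0.05531·ln(6.446×10^-5) = 0.5150 m³/s
Check: V = 2.15 m/s, Re = 5.55×10^5, f = 0.01427, h_f = 12.9 m ≈ 12.9 m ✓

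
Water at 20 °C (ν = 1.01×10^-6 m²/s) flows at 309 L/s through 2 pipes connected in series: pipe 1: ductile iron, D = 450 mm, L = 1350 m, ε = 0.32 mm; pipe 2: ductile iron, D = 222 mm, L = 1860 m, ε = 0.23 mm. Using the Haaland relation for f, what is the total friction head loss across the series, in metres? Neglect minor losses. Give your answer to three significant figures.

Pipe 1: V = 1.943 m/s, Re = 8.66×10^5, ε/D = 7.11×10^-4, f = 0.01853, h_1 = f(L/D)V²/2g = 10.70 m
Pipe 2: V = 7.983 m/s, Re = 1.75×10^6, ε/D = 0.00104, f = 0.01999, h_2 = f(L/D)V²/2g = 544.1 m
Series → Q common, losses add: H = Σh = 554.8 m

H ≈ 555 m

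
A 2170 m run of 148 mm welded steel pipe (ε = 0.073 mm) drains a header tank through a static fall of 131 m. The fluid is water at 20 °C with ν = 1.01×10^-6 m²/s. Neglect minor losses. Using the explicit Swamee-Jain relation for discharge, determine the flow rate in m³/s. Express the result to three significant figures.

Q ≈ 0.0542 m³/s

Swamee-Jain (Type II): Q = -0.965·√(gD⁵h_f/L)·ln[ε/(3.7D) + √(3.17ν²L/(gD³h_f))]
√(gD⁵h_f/L) = √(9.81·0.148⁵·131/2170) = 0.006485
ε/(3.7D) = 1.33×10^-4; √(3.17ν²L/(gD³h_f)) = 4.10×10^-5
Q = -0.965·0.006485·ln(1.744×10^-4) = 0.05416 m³/s
Check: V = 3.15 m/s, Re = 4.61×10^5, f = 0.01781, h_f = 132 m ≈ 131 m ✓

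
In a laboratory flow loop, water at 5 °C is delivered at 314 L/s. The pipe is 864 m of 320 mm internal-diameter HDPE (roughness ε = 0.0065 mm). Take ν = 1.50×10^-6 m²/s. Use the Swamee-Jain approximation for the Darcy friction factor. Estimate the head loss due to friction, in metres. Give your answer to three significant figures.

V = 4Q/(πD²) = 4·0.314/(π·0.320²) = 3.904 m/s
Re = VD/ν = 3.904·0.320/1.50×10^-6 = 8.33×10^5 → turbulent
ε/D = 0.0065/320 = 2.03×10^-5
Swamee-Jain: f = 0.01241
h_f = f(L/D)V²/(2g) = 0.01241·(864/0.320)·3.904²/(2·9.81) = 26.02 m

h_f ≈ 26.0 m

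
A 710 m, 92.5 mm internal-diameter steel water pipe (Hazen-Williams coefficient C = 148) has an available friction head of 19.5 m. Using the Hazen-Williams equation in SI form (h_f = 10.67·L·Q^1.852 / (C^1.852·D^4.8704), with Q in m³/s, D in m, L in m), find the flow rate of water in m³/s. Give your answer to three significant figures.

Rearranging: Q = [h_f·C^1.852·D^4.8704 / (10.67·L)]^(1/1.852)
Q = [19.5·148^1.852·0.0925^4.8704 / (10.67·710)]^0.540 = 0.01130 m³/s

Q ≈ 0.0113 m³/s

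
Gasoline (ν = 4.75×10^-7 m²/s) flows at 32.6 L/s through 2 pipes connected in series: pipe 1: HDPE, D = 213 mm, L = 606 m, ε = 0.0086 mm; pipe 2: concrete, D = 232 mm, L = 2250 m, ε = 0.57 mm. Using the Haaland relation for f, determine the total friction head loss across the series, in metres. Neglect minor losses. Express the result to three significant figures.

H ≈ 9.10 m

Pipe 1: V = 0.9149 m/s, Re = 4.10×10^5, ε/D = 4.04×10^-5, f = 0.01397, h_1 = f(L/D)V²/2g = 1.695 m
Pipe 2: V = 0.7712 m/s, Re = 3.77×10^5, ε/D = 0.00246, f = 0.02518, h_2 = f(L/D)V²/2g = 7.401 m
Series → Q common, losses add: H = Σh = 9.096 m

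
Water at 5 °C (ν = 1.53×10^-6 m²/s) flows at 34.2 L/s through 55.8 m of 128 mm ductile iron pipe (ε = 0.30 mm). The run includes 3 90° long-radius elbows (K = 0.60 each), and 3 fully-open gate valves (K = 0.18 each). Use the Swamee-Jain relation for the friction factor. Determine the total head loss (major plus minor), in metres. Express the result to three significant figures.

V = 4Q/(πD²) = 2.658 m/s; V²/2g = 0.3600 m
Re = 2.22×10^5, ε/D = 0.00234 → f = 0.02533 (Swamee-Jain)
Major: h_f = f(L/D)·V²/2g = 0.02533·435.9·0.3600 = 3.976 m
Minor: ΣK = 2.34; h_m = ΣK·V²/2g = 0.8425 m
Total H_L = 3.976 + 0.8425 = 4.818 m

H_L ≈ 4.82 m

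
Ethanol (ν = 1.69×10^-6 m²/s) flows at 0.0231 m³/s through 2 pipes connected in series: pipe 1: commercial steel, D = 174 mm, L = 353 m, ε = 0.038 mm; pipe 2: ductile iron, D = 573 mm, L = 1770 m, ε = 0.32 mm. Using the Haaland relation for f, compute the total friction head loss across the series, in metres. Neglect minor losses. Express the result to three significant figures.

H ≈ 1.87 m

Pipe 1: V = 0.9715 m/s, Re = 1.00×10^5, ε/D = 2.18×10^-4, f = 0.01882, h_1 = f(L/D)V²/2g = 1.837 m
Pipe 2: V = 0.08958 m/s, Re = 3.04×10^4, ε/D = 5.58×10^-4, f = 0.02455, h_2 = f(L/D)V²/2g = 0.03101 m
Series → Q common, losses add: H = Σh = 1.868 m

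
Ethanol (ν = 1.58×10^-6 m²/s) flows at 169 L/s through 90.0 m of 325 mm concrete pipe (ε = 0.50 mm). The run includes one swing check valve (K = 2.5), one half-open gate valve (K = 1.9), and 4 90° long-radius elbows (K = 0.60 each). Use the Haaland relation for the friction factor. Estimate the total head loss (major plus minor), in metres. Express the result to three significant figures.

H_L ≈ 2.75 m

V = 4Q/(πD²) = 2.037 m/s; V²/2g = 0.2115 m
Re = 4.19×10^5, ε/D = 0.00154 → f = 0.02237 (Haaland)
Major: h_f = f(L/D)·V²/2g = 0.02237·276.9·0.2115 = 1.310 m
Minor: ΣK = 6.80; h_m = ΣK·V²/2g = 1.438 m
Total H_L = 1.310 + 1.438 = 2.749 m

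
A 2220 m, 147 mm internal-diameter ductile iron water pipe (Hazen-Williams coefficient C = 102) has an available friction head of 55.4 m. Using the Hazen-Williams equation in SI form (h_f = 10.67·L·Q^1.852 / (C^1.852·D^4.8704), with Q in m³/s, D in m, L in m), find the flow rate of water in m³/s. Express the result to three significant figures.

Rearranging: Q = [h_f·C^1.852·D^4.8704 / (10.67·L)]^(1/1.852)
Q = [55.4·102^1.852·0.147^4.8704 / (10.67·2220)]^0.540 = 0.02501 m³/s

Q ≈ 0.0250 m³/s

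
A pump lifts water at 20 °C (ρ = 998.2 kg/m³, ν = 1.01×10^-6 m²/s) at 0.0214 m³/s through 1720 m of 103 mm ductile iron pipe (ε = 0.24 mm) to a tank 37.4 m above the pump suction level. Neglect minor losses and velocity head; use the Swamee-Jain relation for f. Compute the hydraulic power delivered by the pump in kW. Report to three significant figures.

V = 4Q/(πD²) = 2.568 m/s; Re = 2.62×10^5; ε/D = 0.00233; f = 0.02518
h_f = f(L/D)V²/2g = 141.3 m
Total head H = z + h_f = 37.4 + 141.3 = 178.7 m
P_hyd = ρgQH = 998.2·9.81·0.0214·178.7 = 37.46 kW

P_hyd ≈ 37.5 kW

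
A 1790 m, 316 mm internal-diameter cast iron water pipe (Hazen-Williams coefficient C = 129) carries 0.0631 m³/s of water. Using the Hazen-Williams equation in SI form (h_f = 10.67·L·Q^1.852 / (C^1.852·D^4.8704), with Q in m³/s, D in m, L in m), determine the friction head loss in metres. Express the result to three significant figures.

h_f ≈ 3.86 m

h_f = 10.67·1790·0.0631^1.852 / (129^1.852·0.316^4.8704) = 3.860 m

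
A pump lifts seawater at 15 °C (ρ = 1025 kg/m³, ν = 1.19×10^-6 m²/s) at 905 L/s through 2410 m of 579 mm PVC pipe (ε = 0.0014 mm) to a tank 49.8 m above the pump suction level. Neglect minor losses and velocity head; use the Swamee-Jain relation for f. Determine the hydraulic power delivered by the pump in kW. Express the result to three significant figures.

V = 4Q/(πD²) = 3.437 m/s; Re = 1.67×10^6; ε/D = 2.42×10^-6; f = 0.01075
h_f = f(L/D)V²/2g = 26.94 m
Total head H = z + h_f = 49.8 + 26.94 = 76.74 m
P_hyd = ρgQH = 1025·9.81·0.905·76.74 = 698.3 kW

P_hyd ≈ 698 kW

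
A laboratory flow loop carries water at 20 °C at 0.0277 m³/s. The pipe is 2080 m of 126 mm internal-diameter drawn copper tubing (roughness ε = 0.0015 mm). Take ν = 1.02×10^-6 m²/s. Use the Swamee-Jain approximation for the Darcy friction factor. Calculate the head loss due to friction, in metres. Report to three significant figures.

h_f ≈ 61.2 m

V = 4Q/(πD²) = 4·0.0277/(π·0.126²) = 2.222 m/s
Re = VD/ν = 2.222·0.126/1.02×10^-6 = 2.74×10^5 → turbulent
ε/D = 0.0015/126 = 1.19×10^-5
Swamee-Jain: f = 0.01475
h_f = f(L/D)V²/(2g) = 0.01475·(2080/0.126)·2.222²/(2·9.81) = 61.25 m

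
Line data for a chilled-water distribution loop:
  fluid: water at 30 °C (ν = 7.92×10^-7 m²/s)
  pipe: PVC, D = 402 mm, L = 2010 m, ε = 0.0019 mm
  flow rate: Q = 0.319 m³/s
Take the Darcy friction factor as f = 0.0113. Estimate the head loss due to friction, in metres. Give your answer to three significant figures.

h_f ≈ 18.2 m

V = 4Q/(πD²) = 4·0.319/(π·0.402²) = 2.513 m/s
h_f = f(L/D)V²/(2g) = 0.01130·(2010/0.402)·2.513²/(2·9.81) = 18.19 m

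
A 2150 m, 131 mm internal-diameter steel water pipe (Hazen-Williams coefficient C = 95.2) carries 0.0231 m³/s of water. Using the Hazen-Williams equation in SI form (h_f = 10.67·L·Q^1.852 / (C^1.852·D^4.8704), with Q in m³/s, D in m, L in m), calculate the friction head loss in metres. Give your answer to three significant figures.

h_f = 10.67·2150·0.0231^1.852 / (95.2^1.852·0.131^4.8704) = 92.22 m

h_f ≈ 92.2 m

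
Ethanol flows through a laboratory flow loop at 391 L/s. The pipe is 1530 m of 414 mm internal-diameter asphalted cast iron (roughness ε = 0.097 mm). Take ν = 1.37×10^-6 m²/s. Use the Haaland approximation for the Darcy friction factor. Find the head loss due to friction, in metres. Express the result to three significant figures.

h_f ≈ 23.9 m

V = 4Q/(πD²) = 4·0.391/(π·0.414²) = 2.905 m/s
Re = VD/ν = 2.905·0.414/1.37×10^-6 = 8.78×10^5 → turbulent
ε/D = 0.097/414 = 2.34×10^-4
Haaland: f = 0.01506
h_f = f(L/D)V²/(2g) = 0.01506·(1530/0.414)·2.905²/(2·9.81) = 23.93 m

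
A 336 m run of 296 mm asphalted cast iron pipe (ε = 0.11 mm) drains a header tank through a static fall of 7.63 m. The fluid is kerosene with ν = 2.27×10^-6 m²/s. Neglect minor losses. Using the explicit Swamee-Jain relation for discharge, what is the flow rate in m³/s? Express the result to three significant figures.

Q ≈ 0.191 m³/s

Swamee-Jain (Type II): Q = -0.965·√(gD⁵h_f/L)·ln[ε/(3.7D) + √(3.17ν²L/(gD³h_f))]
√(gD⁵h_f/L) = √(9.81·0.296⁵·7.63/336) = 0.02250
ε/(3.7D) = 1.00×10^-4; √(3.17ν²L/(gD³h_f)) = 5.32×10^-5
Q = -0.965·0.02250·ln(1.536×10^-4) = 0.1906 m³/s
Check: V = 2.77 m/s, Re = 3.61×10^5, f = 0.01729, h_f = 7.68 m ≈ 7.63 m ✓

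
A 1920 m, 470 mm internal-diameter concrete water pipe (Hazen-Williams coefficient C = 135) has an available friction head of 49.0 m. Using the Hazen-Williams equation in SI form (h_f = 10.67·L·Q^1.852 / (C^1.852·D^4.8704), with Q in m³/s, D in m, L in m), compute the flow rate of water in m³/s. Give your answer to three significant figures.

Q ≈ 0.712 m³/s

Rearranging: Q = [h_f·C^1.852·D^4.8704 / (10.67·L)]^(1/1.852)
Q = [49.0·135^1.852·0.470^4.8704 / (10.67·1920)]^0.540 = 0.7123 m³/s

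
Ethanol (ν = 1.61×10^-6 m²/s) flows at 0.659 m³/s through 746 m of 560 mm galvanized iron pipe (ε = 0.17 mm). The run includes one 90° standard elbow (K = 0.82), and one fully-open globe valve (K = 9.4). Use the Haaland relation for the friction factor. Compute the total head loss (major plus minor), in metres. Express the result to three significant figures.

V = 4Q/(πD²) = 2.676 m/s; V²/2g = 0.3649 m
Re = 9.31×10^5, ε/D = 3.04×10^-4 → f = 0.01568 (Haaland)
Major: h_f = f(L/D)·V²/2g = 0.01568·1332·0.3649 = 7.620 m
Minor: ΣK = 10.2; h_m = ΣK·V²/2g = 3.729 m
Total H_L = 7.620 + 3.729 = 11.35 m

H_L ≈ 11.3 m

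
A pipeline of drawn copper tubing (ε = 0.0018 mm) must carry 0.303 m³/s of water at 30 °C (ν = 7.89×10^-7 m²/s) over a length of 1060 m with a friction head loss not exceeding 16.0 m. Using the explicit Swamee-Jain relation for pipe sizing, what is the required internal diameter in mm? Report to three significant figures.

Swamee-Jain (Type III): D = 0.66·[ε^1.25·(LQ²/(gh_f))^4.75 + ν·Q^9.4·(L/(gh_f))^5.2]^0.04
LQ²/(gh_f) = 0.6200; L/(gh_f) = 6.753
Term 1 = ε^1.25·(…)^4.75 = 6.81×10^-9; Term 2 = ν·Q^9.4·(…)^5.2 = 2.17×10^-7
D = 0.66·(6.81×10^-9 + 2.17×10^-7)^0.04 = 0.3577 m = 358 mm
Check: V = 3.02 m/s, Re = 1.37×10^6, f = 0.01117, h_f = 15.3 m ≈ 16.0 m ✓

D ≈ 358 mm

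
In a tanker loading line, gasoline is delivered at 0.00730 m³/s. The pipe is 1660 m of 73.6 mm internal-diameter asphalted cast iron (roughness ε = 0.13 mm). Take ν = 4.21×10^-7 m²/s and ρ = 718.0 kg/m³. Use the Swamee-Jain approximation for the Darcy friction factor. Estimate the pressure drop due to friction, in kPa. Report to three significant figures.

Δp ≈ 560 kPa

V = 4Q/(πD²) = 4·0.00730/(π·0.0736²) = 1.716 m/s
Re = VD/ν = 1.716·0.0736/4.21×10^-7 = 3.00×10^5 → turbulent
ε/D = 0.13/73.6 = 0.00177
Swamee-Jain: f = 0.02347
h_f = f(L/D)V²/(2g) = 0.02347·(1660/0.0736)·1.716²/(2·9.81) = 79.44 m
Δp = ρg·h_f = 718.0·9.81·79.44 = 559.5 kPa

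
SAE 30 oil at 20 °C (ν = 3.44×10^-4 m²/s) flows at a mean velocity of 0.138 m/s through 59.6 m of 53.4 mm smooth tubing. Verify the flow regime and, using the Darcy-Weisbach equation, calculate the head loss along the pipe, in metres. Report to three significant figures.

Re = VD/ν = 0.138·0.05340/3.44×10^-4 = 21.4 → laminar (Re < 2300)
f = 64/Re = 2.988
h_f = f(L/D)V²/(2g) = 2.988·(59.6/0.05340)·0.138²/(2·9.81) = 3.237 m

h_f ≈ 3.24 m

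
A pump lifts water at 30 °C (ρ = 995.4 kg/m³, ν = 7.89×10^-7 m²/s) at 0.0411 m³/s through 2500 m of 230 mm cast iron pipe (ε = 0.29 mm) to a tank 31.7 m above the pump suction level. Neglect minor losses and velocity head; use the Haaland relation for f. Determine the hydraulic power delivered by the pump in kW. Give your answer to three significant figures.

P_hyd ≈ 17.4 kW

V = 4Q/(πD²) = 0.9892 m/s; Re = 2.88×10^5; ε/D = 0.00126; f = 0.02159
h_f = f(L/D)V²/2g = 11.70 m
Total head H = z + h_f = 31.7 + 11.70 = 43.40 m
P_hyd = ρgQH = 995.4·9.81·0.0411·43.40 = 17.42 kW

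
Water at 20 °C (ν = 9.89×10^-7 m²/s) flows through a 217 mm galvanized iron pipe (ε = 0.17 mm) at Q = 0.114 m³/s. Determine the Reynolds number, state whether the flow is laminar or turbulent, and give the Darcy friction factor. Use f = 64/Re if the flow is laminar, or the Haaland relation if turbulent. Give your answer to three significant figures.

Re ≈ 6.76×10^5; turbulent; f ≈ 0.0190

V = 4Q/(πD²) = 3.082 m/s
Re = VD/ν = 3.082·0.217/9.89×10^-7 = 6.76×10^5
Re > 4000 → turbulent; ε/D = 7.83×10^-4
Haaland: f = 0.01902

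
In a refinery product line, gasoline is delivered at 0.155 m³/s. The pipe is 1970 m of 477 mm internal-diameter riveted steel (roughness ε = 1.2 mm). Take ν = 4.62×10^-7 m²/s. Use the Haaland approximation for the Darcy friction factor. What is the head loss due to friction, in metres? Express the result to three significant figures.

h_f ≈ 3.98 m

V = 4Q/(πD²) = 4·0.155/(π·0.477²) = 0.8674 m/s
Re = VD/ν = 0.8674·0.477/4.62×10^-7 = 8.96×10^5 → turbulent
ε/D = 1.2/477 = 0.00252
Haaland: f = 0.02512
h_f = f(L/D)V²/(2g) = 0.02512·(1970/0.477)·0.8674²/(2·9.81) = 3.978 m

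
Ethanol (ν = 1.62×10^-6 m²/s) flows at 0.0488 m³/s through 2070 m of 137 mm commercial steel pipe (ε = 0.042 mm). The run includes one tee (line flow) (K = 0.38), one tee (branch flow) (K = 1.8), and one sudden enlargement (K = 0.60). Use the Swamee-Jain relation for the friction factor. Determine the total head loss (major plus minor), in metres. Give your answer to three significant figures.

V = 4Q/(πD²) = 3.310 m/s; V²/2g = 0.5586 m
Re = 2.80×10^5, ε/D = 3.07×10^-4 → f = 0.01722 (Swamee-Jain)
Major: h_f = f(L/D)·V²/2g = 0.01722·15109·0.5586 = 145.3 m
Minor: ΣK = 2.78; h_m = ΣK·V²/2g = 1.553 m
Total H_L = 145.3 + 1.553 = 146.9 m

H_L ≈ 147 m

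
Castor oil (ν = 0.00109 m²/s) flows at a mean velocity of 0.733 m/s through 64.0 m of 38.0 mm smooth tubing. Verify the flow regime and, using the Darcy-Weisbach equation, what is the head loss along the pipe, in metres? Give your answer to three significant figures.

Re = VD/ν = 0.733·0.03800/0.00109 = 25.6 → laminar (Re < 2300)
f = 64/Re = 2.504
h_f = f(L/D)V²/(2g) = 2.504·(64.0/0.03800)·0.733²/(2·9.81) = 115.5 m

h_f ≈ 116 m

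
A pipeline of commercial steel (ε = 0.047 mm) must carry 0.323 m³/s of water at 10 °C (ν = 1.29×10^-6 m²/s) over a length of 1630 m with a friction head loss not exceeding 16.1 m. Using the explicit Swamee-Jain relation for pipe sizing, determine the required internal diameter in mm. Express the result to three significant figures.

Swamee-Jain (Type III): D = 0.66·[ε^1.25·(LQ²/(gh_f))^4.75 + ν·Q^9.4·(L/(gh_f))^5.2]^0.04
LQ²/(gh_f) = 1.077; L/(gh_f) = 10.32
Term 1 = ε^1.25·(…)^4.75 = 5.53×10^-6; Term 2 = ν·Q^9.4·(…)^5.2 = 5.87×10^-6
D = 0.66·(5.53×10^-6 + 5.87×10^-6)^0.04 = 0.4186 m = 419 mm
Check: V = 2.35 m/s, Re = 7.62×10^5, f = 0.01400, h_f = 15.3 m ≈ 16.1 m ✓

D ≈ 419 mm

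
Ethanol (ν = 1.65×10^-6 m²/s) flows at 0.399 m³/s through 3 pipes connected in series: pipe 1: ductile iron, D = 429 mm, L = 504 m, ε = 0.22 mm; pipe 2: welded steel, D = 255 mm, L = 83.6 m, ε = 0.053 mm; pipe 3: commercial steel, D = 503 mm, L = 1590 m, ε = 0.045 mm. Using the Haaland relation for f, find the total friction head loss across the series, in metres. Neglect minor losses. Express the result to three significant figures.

Pipe 1: V = 2.760 m/s, Re = 7.18×10^5, ε/D = 5.13×10^-4, f = 0.01742, h_1 = f(L/D)V²/2g = 7.948 m
Pipe 2: V = 7.813 m/s, Re = 1.21×10^6, ε/D = 2.08×10^-4, f = 0.01456, h_2 = f(L/D)V²/2g = 14.85 m
Pipe 3: V = 2.008 m/s, Re = 6.12×10^5, ε/D = 8.95×10^-5, f = 0.01382, h_3 = f(L/D)V²/2g = 8.975 m
Series → Q common, losses add: H = Σh = 31.77 m

H ≈ 31.8 m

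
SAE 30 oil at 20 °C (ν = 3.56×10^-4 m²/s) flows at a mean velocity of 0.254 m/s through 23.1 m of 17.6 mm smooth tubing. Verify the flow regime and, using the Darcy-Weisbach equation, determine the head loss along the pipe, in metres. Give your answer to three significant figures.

Re = VD/ν = 0.254·0.01760/3.56×10^-4 = 12.6 → laminar (Re < 2300)
f = 64/Re = 5.097
h_f = f(L/D)V²/(2g) = 5.097·(23.1/0.01760)·0.254²/(2·9.81) = 22.00 m

h_f ≈ 22.0 m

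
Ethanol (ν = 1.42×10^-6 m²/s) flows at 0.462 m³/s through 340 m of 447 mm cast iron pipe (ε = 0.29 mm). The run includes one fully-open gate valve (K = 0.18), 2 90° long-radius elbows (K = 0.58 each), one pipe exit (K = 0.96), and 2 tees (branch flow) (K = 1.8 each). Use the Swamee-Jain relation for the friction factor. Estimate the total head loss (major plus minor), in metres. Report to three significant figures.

H_L ≈ 8.74 m

V = 4Q/(πD²) = 2.944 m/s; V²/2g = 0.4417 m
Re = 9.27×10^5, ε/D = 6.49×10^-4 → f = 0.01827 (Swamee-Jain)
Major: h_f = f(L/D)·V²/2g = 0.01827·760.6·0.4417 = 6.138 m
Minor: ΣK = 5.90; h_m = ΣK·V²/2g = 2.606 m
Total H_L = 6.138 + 2.606 = 8.744 m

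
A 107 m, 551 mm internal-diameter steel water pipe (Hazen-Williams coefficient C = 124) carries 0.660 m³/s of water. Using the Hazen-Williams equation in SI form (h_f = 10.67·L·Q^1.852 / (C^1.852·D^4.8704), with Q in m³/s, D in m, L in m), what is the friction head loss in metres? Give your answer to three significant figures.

h_f = 10.67·107·0.660^1.852 / (124^1.852·0.551^4.8704) = 1.279 m

h_f ≈ 1.28 m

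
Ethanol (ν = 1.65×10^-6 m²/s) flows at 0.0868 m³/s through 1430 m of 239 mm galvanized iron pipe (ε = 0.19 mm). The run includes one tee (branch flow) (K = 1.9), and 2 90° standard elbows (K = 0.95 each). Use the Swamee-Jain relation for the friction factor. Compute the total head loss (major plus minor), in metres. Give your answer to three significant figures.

H_L ≈ 23.5 m

V = 4Q/(πD²) = 1.935 m/s; V²/2g = 0.1908 m
Re = 2.80×10^5, ε/D = 7.95×10^-4 → f = 0.01992 (Swamee-Jain)
Major: h_f = f(L/D)·V²/2g = 0.01992·5983·0.1908 = 22.74 m
Minor: ΣK = 3.80; h_m = ΣK·V²/2g = 0.7250 m
Total H_L = 22.74 + 0.7250 = 23.47 m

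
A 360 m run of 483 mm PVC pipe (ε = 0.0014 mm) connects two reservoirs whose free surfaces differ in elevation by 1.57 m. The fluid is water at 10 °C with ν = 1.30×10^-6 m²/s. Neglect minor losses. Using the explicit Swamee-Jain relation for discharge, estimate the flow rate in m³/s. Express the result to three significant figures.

Q ≈ 0.333 m³/s

Swamee-Jain (Type II): Q = -0.965·√(gD⁵h_f/L)·ln[ε/(3.7D) + √(3.17ν²L/(gD³h_f))]
√(gD⁵h_f/L) = √(9.81·0.483⁵·1.57/360) = 0.03354
ε/(3.7D) = 7.83×10^-7; √(3.17ν²L/(gD³h_f)) = 3.33×10^-5
Q = -0.965·0.03354·ln(3.412×10^-5) = 0.3329 m³/s
Check: V = 1.82 m/s, Re = 6.75×10^5, f = 0.01247, h_f = 1.56 m ≈ 1.57 m ✓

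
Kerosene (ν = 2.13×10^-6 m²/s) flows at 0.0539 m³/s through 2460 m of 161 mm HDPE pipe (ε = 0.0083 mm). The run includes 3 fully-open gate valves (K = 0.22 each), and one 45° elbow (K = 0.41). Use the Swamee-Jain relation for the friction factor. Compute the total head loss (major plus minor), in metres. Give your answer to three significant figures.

H_L ≈ 87.7 m

V = 4Q/(πD²) = 2.648 m/s; V²/2g = 0.3573 m
Re = 2.00×10^5, ε/D = 5.16×10^-5 → f = 0.01599 (Swamee-Jain)
Major: h_f = f(L/D)·V²/2g = 0.01599·15280·0.3573 = 87.29 m
Minor: ΣK = 1.07; h_m = ΣK·V²/2g = 0.3823 m
Total H_L = 87.29 + 0.3823 = 87.67 m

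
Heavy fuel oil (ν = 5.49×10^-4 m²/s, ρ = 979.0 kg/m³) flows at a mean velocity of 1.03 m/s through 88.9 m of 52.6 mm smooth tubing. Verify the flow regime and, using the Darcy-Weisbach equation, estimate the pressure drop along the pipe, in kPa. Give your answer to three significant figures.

Re = VD/ν = 1.03·0.05260/5.49×10^-4 = 98.7 → laminar (Re < 2300)
f = 64/Re = 0.6485
h_f = f(L/D)V²/(2g) = 0.6485·(88.9/0.05260)·1.03²/(2·9.81) = 59.27 m
Δp = ρg·h_f = 979.0·9.81·59.27 = 569.2 kPa

Δp ≈ 569 kPa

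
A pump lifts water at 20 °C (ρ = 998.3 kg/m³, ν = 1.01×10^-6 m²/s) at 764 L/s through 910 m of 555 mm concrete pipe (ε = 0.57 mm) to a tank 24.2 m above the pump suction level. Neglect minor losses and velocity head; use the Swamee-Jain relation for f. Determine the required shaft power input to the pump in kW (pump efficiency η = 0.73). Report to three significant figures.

V = 4Q/(πD²) = 3.158 m/s; Re = 1.74×10^6; ε/D = 0.00103; f = 0.02000
h_f = f(L/D)V²/2g = 16.67 m
Total head H = z + h_f = 24.2 + 16.67 = 40.87 m
P_hyd = ρgQH = 998.3·9.81·0.764·40.87 = 305.8 kW
P_shaft = P_hyd/η = 305.8/0.73 = 418.9 kW

P_shaft ≈ 419 kW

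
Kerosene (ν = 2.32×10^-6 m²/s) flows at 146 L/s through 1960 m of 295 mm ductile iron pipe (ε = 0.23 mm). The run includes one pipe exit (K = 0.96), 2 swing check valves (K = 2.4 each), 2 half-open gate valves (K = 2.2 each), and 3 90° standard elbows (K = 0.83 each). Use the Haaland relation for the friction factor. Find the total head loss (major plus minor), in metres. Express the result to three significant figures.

V = 4Q/(πD²) = 2.136 m/s; V²/2g = 0.2326 m
Re = 2.72×10^5, ε/D = 7.80×10^-4 → f = 0.01963 (Haaland)
Major: h_f = f(L/D)·V²/2g = 0.01963·6644·0.2326 = 30.34 m
Minor: ΣK = 12.7; h_m = ΣK·V²/2g = 2.942 m
Total H_L = 30.34 + 2.942 = 33.28 m

H_L ≈ 33.3 m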